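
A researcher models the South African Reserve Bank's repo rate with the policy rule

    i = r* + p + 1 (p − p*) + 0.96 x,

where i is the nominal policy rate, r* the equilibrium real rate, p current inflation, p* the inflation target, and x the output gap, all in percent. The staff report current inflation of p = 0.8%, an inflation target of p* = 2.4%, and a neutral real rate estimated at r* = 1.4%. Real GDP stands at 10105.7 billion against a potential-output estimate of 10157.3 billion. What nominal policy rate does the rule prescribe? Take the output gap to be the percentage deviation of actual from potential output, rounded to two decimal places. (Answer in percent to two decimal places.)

Output gap = 100 × (10105.7 − 10157.3) / 10157.3 = -0.51%.
i = 1.40 + 0.80 + 1 × (0.80 − 2.40) + 0.96 × (-0.51)
   = 1.40 + 0.8 − 1.6 − 0.4896 = 0.11

0.11%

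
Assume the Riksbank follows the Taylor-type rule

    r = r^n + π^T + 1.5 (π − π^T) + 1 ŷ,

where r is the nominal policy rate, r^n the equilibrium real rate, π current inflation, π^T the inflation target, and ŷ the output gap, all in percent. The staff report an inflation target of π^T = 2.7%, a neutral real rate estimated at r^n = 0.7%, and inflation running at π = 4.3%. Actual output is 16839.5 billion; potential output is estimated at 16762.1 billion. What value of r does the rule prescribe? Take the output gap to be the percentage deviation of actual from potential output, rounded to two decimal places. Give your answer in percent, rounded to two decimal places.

6.26%

Output gap = 100 × (16839.5 − 16762.1) / 16762.1 = 0.46%.
r = 0.70 + 2.70 + 1.5 × (4.30 − 2.70) + 1 × 0.46
   = 0.70 + 2.7 + 2.4 + 0.46 = 6.26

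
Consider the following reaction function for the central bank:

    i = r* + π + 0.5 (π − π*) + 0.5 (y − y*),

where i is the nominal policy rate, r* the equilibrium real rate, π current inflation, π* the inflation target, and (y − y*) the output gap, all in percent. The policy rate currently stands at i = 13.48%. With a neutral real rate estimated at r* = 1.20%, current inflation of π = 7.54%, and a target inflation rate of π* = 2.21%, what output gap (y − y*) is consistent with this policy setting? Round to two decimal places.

4.15%

0.5 (y − y*) = 13.48 − 1.20 − 7.54 − 0.5 × (7.54 − 2.21) = 2.075
(y − y*) = 2.075 / 0.5 = 4.15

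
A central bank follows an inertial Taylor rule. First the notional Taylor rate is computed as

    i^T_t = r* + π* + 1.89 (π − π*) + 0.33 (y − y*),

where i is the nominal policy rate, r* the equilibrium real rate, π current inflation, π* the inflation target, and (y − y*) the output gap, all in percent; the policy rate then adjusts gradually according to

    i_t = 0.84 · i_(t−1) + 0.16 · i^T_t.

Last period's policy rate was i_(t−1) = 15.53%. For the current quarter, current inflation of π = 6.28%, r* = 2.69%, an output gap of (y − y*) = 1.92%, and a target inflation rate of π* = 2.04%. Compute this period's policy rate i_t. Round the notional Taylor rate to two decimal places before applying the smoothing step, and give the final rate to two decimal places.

15.19%

i^T_t = 2.69 + 2.04 + 1.89 × (6.28 − 2.04) + 0.33 × 1.92
   = 2.69 + 2.04 + 8.0136 + 0.6336 = 13.38
i_t = 0.84 × 15.53 + 0.16 × 13.38 = 13.0452 + 2.1408 = 15.19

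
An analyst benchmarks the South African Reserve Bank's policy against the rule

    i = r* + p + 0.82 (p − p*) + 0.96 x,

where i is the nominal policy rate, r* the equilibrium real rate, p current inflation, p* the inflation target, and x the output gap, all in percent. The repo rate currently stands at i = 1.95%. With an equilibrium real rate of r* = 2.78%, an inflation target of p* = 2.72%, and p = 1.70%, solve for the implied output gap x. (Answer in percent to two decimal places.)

0.96 x = 1.95 − 2.78 − 1.70 − 0.82 × (1.70 − 2.72) = -1.6936
x = -1.6936 / 0.96 = -1.76

-1.76%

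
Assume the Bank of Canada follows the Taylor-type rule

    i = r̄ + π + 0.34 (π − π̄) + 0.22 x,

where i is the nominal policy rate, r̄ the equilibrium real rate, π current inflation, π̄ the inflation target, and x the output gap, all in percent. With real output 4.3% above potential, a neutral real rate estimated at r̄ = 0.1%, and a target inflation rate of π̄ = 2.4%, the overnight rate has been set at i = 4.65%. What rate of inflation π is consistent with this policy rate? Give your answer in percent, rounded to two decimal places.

3.30%

Output 4.3% above potential → x = 4.3.
Collecting π: i = r̄ + (1 + 0.34) π − 0.34 π̄ + 0.22 x
1.34 π = 4.65 − 0.1 + 0.34 × 2.4 − 0.22 × 4.3 = 4.42
π = 4.42 / 1.34 = 3.30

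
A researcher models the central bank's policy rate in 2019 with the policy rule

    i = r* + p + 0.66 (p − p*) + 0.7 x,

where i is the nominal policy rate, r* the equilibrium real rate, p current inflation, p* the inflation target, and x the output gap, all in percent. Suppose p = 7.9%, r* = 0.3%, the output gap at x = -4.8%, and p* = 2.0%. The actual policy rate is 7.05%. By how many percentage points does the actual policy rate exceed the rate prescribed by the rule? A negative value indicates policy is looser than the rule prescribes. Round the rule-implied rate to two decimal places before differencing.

i = 0.3 + 7.9 + 0.66 × (7.9 − 2.0) + 0.7 × (-4.8)
   = 0.3 + 7.9 + 3.894 − 3.36 = 8.73
Deviation = 7.05 − 8.73 = -1.68 pp.

-1.68 pp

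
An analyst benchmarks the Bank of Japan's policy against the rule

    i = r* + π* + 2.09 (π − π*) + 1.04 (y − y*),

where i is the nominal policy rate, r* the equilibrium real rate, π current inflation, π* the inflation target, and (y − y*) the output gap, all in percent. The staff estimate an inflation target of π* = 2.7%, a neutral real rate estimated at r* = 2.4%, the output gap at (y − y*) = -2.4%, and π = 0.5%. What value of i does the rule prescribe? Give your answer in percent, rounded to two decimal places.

-1.99%

i = 2.4 + 2.7 + 2.09 × (0.5 − 2.7) + 1.04 × (-2.4)
   = 2.4 + 2.7 − 4.598 − 2.496 = -1.99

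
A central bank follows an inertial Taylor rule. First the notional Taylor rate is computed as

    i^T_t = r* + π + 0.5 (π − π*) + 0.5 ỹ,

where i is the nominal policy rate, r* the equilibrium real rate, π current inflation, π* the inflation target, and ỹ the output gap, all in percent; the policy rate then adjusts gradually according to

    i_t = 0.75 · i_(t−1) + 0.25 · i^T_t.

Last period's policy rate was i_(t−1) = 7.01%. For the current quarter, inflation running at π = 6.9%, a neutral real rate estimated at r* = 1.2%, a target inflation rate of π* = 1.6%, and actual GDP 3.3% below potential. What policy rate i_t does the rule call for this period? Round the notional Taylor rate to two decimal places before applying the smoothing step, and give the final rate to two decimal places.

Output 3.3% below potential → ỹ = -3.3.
i^T_t = 1.2 + 6.9 + 0.5 × (6.9 − 1.6) + 0.5 × (-3.3)
   = 1.2 + 6.9 + 2.65 − 1.65 = 9.10
i_t = 0.75 × 7.01 + 0.25 × 9.10 = 5.2575 + 2.275 = 7.53

7.53%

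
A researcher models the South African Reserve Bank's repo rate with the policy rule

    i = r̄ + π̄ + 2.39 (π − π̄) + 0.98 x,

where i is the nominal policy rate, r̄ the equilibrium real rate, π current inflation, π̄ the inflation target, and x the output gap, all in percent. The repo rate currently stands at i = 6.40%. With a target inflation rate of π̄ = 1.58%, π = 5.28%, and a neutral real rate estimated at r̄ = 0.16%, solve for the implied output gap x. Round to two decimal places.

-4.27%

0.98 x = 6.40 − 0.16 − 1.58 − 2.39 × (5.28 − 1.58) = -4.183
x = -4.183 / 0.98 = -4.27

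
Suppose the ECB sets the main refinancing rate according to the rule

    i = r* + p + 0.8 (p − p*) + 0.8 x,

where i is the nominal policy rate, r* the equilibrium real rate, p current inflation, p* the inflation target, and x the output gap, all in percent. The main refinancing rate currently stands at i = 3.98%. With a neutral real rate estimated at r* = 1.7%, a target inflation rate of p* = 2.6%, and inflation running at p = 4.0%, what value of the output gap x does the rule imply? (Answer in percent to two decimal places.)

-3.55%

0.8 x = 3.98 − 1.7 − 4.0 − 0.8 × (4.0 − 2.6) = -2.84
x = -2.84 / 0.8 = -3.55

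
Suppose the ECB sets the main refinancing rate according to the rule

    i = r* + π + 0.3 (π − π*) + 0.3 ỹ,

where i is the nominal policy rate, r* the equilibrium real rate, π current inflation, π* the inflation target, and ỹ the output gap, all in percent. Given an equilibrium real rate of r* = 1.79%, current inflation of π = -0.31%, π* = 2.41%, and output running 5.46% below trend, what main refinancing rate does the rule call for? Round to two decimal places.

Output 5.46% below potential → ỹ = -5.46.
i = 1.79 + (-0.31) + 0.3 × (-0.31 − 2.41) + 0.3 × (-5.46)
   = 1.79 − 0.31 − 0.816 − 1.638 = -0.97

-0.97%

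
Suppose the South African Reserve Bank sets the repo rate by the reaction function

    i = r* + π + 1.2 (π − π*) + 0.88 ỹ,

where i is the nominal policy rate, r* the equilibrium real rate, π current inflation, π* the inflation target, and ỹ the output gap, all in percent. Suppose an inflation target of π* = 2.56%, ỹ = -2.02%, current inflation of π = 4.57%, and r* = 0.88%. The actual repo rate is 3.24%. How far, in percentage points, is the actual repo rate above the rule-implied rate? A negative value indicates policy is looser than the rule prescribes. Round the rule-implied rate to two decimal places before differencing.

-2.84 pp

i = 0.88 + 4.57 + 1.2 × (4.57 − 2.56) + 0.88 × (-2.02)
   = 0.88 + 4.57 + 2.412 − 1.7776 = 6.08
Deviation = 3.24 − 6.08 = -2.84 pp.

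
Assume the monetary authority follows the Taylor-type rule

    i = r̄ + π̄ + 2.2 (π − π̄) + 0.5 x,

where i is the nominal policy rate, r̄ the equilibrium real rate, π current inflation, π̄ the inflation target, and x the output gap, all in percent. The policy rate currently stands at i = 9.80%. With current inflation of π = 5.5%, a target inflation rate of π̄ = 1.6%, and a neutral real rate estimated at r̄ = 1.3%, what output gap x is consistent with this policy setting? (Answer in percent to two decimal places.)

0.5 x = 9.80 − 1.3 − 1.6 − 2.2 × (5.5 − 1.6) = -1.68
x = -1.68 / 0.5 = -3.36

-3.36%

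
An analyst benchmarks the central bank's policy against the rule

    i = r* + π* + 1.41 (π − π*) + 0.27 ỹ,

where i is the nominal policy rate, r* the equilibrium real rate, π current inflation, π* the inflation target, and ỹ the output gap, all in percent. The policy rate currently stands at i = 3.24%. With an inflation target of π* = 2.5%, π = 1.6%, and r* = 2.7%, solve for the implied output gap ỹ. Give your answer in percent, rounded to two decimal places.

-2.56%

0.27 ỹ = 3.24 − 2.7 − 2.5 − 1.41 × (1.6 − 2.5) = -0.691
ỹ = -0.691 / 0.27 = -2.56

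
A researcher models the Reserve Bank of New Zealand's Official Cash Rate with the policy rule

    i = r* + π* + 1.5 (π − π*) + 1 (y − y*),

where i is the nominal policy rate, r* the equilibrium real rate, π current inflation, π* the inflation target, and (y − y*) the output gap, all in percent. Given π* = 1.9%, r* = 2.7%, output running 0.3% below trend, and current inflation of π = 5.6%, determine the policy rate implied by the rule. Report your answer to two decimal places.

9.85%

Output 0.3% below potential → (y − y*) = -0.3.
i = 2.7 + 1.9 + 1.5 × (5.6 − 1.9) + 1 × (-0.3)
   = 2.7 + 1.9 + 5.55 − 0.3 = 9.85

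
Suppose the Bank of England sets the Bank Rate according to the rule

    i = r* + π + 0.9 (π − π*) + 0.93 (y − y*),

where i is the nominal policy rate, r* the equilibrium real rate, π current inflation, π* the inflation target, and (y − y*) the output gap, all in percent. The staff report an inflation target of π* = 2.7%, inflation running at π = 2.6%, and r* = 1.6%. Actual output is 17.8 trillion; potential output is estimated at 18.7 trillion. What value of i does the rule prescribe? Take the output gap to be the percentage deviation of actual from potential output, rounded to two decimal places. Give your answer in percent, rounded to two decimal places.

-0.36%

Output gap = 100 × (17.8 − 18.7) / 18.7 = -4.81%.
i = 1.60 + 2.60 + 0.9 × (2.60 − 2.70) + 0.93 × (-4.81)
   = 1.60 + 2.6 − 0.09 − 4.4733 = -0.36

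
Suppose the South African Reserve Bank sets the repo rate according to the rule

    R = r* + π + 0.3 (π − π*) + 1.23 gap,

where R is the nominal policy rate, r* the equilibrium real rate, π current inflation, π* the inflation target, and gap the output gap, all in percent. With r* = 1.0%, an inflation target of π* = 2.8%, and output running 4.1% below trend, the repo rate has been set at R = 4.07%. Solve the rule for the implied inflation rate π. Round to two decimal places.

6.89%

Output 4.1% below potential → gap = -4.1.
Collecting π: R = r* + (1 + 0.3) π − 0.3 π* + 1.23 gap
1.3 π = 4.07 − 1.0 + 0.3 × 2.8 − 1.23 × (-4.1) = 8.953
π = 8.953 / 1.3 = 6.89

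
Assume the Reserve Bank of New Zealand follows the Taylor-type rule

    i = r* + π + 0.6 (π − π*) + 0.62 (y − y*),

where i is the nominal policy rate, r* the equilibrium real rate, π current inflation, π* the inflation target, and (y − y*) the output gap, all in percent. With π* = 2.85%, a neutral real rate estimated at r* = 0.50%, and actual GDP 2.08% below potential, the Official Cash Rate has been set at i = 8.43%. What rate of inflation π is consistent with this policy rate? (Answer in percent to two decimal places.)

6.83%

Output 2.08% below potential → (y − y*) = -2.08.
Collecting π: i = r* + (1 + 0.6) π − 0.6 π* + 0.62 (y − y*)
1.6 π = 8.43 − 0.50 + 0.6 × 2.85 − 0.62 × (-2.08) = 10.9296
π = 10.9296 / 1.6 = 6.83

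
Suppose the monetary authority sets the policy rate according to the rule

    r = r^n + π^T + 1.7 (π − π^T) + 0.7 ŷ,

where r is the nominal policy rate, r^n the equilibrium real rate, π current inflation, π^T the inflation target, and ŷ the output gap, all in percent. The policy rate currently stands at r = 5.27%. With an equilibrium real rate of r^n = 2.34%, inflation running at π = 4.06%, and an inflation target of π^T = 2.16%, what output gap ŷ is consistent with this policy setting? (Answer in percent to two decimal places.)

-3.51%

0.7 ŷ = 5.27 − 2.34 − 2.16 − 1.7 × (4.06 − 2.16) = -2.46
ŷ = -2.46 / 0.7 = -3.51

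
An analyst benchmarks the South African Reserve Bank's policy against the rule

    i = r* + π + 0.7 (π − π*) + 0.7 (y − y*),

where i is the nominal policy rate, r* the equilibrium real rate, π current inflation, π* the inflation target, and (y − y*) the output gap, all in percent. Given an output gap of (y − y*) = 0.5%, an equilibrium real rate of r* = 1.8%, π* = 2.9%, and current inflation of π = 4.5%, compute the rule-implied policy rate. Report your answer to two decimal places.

7.77%

i = 1.8 + 4.5 + 0.7 × (4.5 − 2.9) + 0.7 × 0.5
   = 1.8 + 4.5 + 1.12 + 0.35 = 7.77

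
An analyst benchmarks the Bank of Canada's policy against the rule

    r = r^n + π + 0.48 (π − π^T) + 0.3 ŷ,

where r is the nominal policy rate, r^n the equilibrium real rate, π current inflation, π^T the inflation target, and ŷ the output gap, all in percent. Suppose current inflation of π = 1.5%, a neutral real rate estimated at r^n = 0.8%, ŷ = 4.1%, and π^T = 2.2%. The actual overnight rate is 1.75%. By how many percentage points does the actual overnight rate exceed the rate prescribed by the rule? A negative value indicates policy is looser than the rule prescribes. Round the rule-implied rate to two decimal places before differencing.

-1.44 pp

r = 0.8 + 1.5 + 0.48 × (1.5 − 2.2) + 0.3 × 4.1
   = 0.8 + 1.5 − 0.336 + 1.23 = 3.19
Deviation = 1.75 − 3.19 = -1.44 pp.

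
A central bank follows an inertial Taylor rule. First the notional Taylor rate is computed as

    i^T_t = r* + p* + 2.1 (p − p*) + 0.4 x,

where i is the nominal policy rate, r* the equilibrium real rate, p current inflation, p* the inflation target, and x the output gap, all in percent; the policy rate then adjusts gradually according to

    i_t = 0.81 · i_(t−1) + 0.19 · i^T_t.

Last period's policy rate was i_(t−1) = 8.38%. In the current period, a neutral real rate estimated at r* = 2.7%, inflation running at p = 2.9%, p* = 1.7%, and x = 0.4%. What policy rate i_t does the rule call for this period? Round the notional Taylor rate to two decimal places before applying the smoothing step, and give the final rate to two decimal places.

8.13%

i^T_t = 2.7 + 1.7 + 2.1 × (2.9 − 1.7) + 0.4 × 0.4
   = 2.7 + 1.7 + 2.52 + 0.16 = 7.08
i_t = 0.81 × 8.38 + 0.19 × 7.08 = 6.7878 + 1.3452 = 8.13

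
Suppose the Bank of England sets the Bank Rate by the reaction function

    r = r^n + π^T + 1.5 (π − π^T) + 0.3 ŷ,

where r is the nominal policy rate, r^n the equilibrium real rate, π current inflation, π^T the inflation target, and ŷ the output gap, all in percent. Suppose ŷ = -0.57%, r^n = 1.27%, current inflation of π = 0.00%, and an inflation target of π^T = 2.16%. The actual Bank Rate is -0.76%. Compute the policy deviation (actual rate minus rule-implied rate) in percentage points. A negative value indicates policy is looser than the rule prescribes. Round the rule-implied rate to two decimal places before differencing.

r = 1.27 + 2.16 + 1.5 × (0.00 − 2.16) + 0.3 × (-0.57)
   = 1.27 + 2.16 − 3.24 − 0.171 = 0.02
Deviation = -0.76 − 0.02 = -0.78 pp.

-0.78 pp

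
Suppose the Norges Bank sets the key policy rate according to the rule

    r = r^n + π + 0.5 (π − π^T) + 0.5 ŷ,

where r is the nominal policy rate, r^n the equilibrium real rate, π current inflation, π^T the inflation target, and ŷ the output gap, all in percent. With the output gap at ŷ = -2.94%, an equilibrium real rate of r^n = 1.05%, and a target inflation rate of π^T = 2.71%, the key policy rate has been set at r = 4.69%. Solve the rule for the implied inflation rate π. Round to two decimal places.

Collecting π: r = r^n + (1 + 0.5) π − 0.5 π^T + 0.5 ŷ
1.5 π = 4.69 − 1.05 + 0.5 × 2.71 − 0.5 × (-2.94) = 6.465
π = 6.465 / 1.5 = 4.31

4.31%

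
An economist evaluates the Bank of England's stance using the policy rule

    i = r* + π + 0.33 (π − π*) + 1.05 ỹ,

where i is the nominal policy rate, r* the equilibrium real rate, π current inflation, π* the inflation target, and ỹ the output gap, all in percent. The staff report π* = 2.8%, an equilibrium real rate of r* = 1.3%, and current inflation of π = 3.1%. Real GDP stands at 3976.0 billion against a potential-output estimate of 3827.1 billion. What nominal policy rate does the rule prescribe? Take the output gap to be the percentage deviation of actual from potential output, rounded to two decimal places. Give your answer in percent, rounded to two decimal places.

Output gap = 100 × (3976.0 − 3827.1) / 3827.1 = 3.89%.
i = 1.30 + 3.10 + 0.33 × (3.10 − 2.80) + 1.05 × 3.89
   = 1.30 + 3.1 + 0.099 + 4.0845 = 8.58

8.58%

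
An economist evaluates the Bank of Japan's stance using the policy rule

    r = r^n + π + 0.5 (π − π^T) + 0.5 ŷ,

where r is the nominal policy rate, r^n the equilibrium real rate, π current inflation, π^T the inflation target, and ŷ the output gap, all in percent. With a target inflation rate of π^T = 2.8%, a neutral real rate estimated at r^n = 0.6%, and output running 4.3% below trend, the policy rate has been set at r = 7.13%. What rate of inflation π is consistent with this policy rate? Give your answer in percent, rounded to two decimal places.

6.72%

Output 4.3% below potential → ŷ = -4.3.
Collecting π: r = r^n + (1 + 0.5) π − 0.5 π^T + 0.5 ŷ
1.5 π = 7.13 − 0.6 + 0.5 × 2.8 − 0.5 × (-4.3) = 10.08
π = 10.08 / 1.5 = 6.72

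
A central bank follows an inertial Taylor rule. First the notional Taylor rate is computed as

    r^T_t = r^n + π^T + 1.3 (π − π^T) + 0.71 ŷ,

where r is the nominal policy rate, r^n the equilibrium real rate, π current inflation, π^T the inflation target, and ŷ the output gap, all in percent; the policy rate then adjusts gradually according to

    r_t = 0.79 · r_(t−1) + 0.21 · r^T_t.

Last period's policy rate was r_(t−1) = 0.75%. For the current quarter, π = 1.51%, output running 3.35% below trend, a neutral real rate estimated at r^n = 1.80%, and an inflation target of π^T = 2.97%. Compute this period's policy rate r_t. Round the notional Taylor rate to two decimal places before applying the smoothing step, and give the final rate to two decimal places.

Output 3.35% below potential → ŷ = -3.35.
r^T_t = 1.80 + 2.97 + 1.3 × (1.51 − 2.97) + 0.71 × (-3.35)
   = 1.80 + 2.97 − 1.898 − 2.3785 = 0.49
r_t = 0.79 × 0.75 + 0.21 × 0.49 = 0.5925 + 0.1029 = 0.70

0.70%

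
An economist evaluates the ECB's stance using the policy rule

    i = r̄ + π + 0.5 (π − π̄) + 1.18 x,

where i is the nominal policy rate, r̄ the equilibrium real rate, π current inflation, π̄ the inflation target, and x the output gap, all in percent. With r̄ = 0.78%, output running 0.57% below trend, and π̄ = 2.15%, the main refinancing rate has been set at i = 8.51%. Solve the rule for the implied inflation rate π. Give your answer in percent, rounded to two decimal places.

Output 0.57% below potential → x = -0.57.
Collecting π: i = r̄ + (1 + 0.5) π − 0.5 π̄ + 1.18 x
1.5 π = 8.51 − 0.78 + 0.5 × 2.15 − 1.18 × (-0.57) = 9.4776
π = 9.4776 / 1.5 = 6.32

6.32%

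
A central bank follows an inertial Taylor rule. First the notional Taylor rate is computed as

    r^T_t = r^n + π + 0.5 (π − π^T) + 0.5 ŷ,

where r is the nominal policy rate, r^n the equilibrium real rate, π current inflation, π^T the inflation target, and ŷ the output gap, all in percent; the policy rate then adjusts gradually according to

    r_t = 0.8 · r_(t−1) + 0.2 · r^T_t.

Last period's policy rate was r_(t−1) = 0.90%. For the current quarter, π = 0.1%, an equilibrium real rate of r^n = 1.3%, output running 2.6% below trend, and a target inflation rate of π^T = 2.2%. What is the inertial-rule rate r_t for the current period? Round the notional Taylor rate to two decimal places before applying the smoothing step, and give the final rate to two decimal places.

0.53%

Output 2.6% below potential → ŷ = -2.6.
r^T_t = 1.3 + 0.1 + 0.5 × (0.1 − 2.2) + 0.5 × (-2.6)
   = 1.3 + 0.1 − 1.05 − 1.3 = -0.95
r_t = 0.8 × 0.90 + 0.2 × (-0.95) = 0.72 − 0.19 = 0.53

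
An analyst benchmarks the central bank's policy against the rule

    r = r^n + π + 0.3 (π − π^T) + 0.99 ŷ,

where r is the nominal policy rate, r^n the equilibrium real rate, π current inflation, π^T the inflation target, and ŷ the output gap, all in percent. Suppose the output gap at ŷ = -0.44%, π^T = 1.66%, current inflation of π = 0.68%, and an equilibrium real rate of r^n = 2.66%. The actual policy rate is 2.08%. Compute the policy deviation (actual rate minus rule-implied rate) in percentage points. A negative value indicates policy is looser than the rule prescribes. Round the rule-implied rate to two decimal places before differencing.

r = 2.66 + 0.68 + 0.3 × (0.68 − 1.66) + 0.99 × (-0.44)
   = 2.66 + 0.68 − 0.294 − 0.4356 = 2.61
Deviation = 2.08 − 2.61 = -0.53 pp.

-0.53 pp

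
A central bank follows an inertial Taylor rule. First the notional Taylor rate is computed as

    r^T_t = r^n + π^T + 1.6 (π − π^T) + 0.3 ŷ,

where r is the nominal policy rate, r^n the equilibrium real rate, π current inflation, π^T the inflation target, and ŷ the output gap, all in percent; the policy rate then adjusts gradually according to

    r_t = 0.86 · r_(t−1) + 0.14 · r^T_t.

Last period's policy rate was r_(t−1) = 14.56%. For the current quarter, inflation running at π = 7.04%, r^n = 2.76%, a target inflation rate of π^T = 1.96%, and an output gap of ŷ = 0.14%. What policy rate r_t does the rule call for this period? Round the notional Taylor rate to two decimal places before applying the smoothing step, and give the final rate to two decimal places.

r^T_t = 2.76 + 1.96 + 1.6 × (7.04 − 1.96) + 0.3 × 0.14
   = 2.76 + 1.96 + 8.128 + 0.042 = 12.89
r_t = 0.86 × 14.56 + 0.14 × 12.89 = 12.5216 + 1.8046 = 14.33

14.33%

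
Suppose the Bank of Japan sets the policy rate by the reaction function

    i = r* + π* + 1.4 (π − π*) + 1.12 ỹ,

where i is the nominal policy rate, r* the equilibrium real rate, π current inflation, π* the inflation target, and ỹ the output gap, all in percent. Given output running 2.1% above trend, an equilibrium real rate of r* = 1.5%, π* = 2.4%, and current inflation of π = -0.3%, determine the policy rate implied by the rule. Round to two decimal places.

Output 2.1% above potential → ỹ = 2.1.
i = 1.5 + 2.4 + 1.4 × (-0.3 − 2.4) + 1.12 × 2.1
   = 1.5 + 2.4 − 3.78 + 2.352 = 2.47

2.47%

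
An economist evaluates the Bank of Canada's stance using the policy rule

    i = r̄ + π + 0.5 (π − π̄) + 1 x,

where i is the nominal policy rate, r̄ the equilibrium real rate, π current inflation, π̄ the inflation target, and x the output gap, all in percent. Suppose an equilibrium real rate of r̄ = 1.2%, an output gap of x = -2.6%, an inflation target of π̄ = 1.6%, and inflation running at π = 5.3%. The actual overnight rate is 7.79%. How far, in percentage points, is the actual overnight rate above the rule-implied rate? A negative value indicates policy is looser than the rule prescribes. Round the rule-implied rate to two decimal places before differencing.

2.04 pp

i = 1.2 + 5.3 + 0.5 × (5.3 − 1.6) + 1 × (-2.6)
   = 1.2 + 5.3 + 1.85 − 2.6 = 5.75
Deviation = 7.79 − 5.75 = 2.04 pp.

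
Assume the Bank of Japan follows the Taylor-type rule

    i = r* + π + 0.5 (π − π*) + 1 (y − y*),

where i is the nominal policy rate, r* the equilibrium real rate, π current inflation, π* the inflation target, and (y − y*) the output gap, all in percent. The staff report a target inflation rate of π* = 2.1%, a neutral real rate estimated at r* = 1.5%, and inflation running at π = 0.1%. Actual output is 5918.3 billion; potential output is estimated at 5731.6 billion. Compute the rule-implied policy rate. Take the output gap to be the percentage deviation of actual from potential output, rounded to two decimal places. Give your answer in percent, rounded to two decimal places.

3.86%

Output gap = 100 × (5918.3 − 5731.6) / 5731.6 = 3.26%.
i = 1.50 + 0.10 + 0.5 × (0.10 − 2.10) + 1 × 3.26
   = 1.50 + 0.1 − 1 + 3.26 = 3.86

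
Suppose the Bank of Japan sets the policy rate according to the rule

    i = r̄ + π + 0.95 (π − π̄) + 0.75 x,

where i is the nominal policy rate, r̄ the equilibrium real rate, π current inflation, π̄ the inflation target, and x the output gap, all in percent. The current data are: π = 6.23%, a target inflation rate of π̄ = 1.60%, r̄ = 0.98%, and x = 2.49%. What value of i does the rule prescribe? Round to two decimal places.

i = 0.98 + 6.23 + 0.95 × (6.23 − 1.60) + 0.75 × 2.49
   = 0.98 + 6.23 + 4.3985 + 1.8675 = 13.48

13.48%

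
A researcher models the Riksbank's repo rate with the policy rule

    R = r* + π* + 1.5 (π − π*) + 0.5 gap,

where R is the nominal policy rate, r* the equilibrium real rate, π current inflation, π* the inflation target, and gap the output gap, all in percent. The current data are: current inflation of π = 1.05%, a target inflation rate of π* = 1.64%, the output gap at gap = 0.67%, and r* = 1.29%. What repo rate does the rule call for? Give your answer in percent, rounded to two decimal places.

R = 1.29 + 1.64 + 1.5 × (1.05 − 1.64) + 0.5 × 0.67
   = 1.29 + 1.64 − 0.885 + 0.335 = 2.38

2.38%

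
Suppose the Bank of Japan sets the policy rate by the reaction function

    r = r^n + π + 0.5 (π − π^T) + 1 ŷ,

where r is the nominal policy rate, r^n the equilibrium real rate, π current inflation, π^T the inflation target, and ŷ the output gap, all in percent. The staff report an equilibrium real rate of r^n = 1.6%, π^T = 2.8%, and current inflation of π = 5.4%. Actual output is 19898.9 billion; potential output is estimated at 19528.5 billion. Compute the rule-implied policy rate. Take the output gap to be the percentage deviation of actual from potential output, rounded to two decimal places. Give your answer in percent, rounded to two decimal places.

10.20%

Output gap = 100 × (19898.9 − 19528.5) / 19528.5 = 1.90%.
r = 1.60 + 5.40 + 0.5 × (5.40 − 2.80) + 1 × 1.90
   = 1.60 + 5.4 + 1.3 + 1.9 = 10.20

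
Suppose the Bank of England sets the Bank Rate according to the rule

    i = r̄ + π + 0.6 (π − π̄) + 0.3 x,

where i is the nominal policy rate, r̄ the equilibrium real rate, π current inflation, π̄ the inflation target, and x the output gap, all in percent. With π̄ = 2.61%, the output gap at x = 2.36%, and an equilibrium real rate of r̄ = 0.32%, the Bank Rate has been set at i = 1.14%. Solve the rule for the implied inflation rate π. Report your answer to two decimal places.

1.05%

Collecting π: i = r̄ + (1 + 0.6) π − 0.6 π̄ + 0.3 x
1.6 π = 1.14 − 0.32 + 0.6 × 2.61 − 0.3 × 2.36 = 1.678
π = 1.678 / 1.6 = 1.05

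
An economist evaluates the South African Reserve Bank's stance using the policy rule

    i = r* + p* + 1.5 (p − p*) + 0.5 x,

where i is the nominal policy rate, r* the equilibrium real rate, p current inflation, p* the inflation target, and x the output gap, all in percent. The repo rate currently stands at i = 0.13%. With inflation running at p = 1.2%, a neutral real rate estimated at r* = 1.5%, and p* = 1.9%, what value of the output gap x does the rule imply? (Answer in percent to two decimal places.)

0.5 x = 0.13 − 1.5 − 1.9 − 1.5 × (1.2 − 1.9) = -2.22
x = -2.22 / 0.5 = -4.44

-4.44%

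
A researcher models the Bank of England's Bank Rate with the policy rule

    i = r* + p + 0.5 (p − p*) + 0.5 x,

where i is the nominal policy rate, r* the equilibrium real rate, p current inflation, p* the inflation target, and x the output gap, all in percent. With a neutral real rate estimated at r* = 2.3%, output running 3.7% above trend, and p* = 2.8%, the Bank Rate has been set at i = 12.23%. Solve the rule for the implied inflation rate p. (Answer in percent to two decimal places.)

6.32%

Output 3.7% above potential → x = 3.7.
Collecting p: i = r* + (1 + 0.5) p − 0.5 p* + 0.5 x
1.5 p = 12.23 − 2.3 + 0.5 × 2.8 − 0.5 × 3.7 = 9.48
p = 9.48 / 1.5 = 6.32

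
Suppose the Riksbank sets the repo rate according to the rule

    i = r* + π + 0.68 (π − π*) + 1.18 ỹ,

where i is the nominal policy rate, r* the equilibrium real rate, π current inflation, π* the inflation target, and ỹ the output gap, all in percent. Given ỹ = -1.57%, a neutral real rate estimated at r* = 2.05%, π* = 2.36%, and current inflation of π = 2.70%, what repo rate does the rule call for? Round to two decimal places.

3.13%

i = 2.05 + 2.70 + 0.68 × (2.70 − 2.36) + 1.18 × (-1.57)
   = 2.05 + 2.7 + 0.2312 − 1.8526 = 3.13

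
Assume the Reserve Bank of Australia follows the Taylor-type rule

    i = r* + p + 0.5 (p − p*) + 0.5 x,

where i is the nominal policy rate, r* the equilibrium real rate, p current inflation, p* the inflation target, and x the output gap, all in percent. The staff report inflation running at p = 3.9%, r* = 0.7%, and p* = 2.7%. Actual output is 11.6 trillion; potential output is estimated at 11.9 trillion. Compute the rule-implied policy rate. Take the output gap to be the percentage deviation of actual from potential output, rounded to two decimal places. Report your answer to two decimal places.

3.94%

Output gap = 100 × (11.6 − 11.9) / 11.9 = -2.52%.
i = 0.70 + 3.90 + 0.5 × (3.90 − 2.70) + 0.5 × (-2.52)
   = 0.70 + 3.9 + 0.6 − 1.26 = 3.94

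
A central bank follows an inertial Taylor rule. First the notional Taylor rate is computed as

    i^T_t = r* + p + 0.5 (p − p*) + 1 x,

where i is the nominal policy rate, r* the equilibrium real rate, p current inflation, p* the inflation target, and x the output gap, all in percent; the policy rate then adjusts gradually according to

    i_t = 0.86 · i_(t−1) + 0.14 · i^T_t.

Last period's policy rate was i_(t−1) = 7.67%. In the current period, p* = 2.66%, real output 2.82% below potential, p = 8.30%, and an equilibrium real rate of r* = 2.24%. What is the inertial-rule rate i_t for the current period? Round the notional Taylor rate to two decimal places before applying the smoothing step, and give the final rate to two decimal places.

Output 2.82% below potential → x = -2.82.
i^T_t = 2.24 + 8.30 + 0.5 × (8.30 − 2.66) + 1 × (-2.82)
   = 2.24 + 8.3 + 2.82 − 2.82 = 10.54
i_t = 0.86 × 7.67 + 0.14 × 10.54 = 6.5962 + 1.4756 = 8.07

8.07%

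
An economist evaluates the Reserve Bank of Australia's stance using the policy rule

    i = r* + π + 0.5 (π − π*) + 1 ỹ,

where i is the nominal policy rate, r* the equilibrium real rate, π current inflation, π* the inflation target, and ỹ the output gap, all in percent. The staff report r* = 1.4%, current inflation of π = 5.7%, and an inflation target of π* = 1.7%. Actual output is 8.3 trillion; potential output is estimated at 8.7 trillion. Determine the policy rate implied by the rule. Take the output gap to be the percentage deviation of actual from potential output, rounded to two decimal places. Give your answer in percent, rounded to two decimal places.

Output gap = 100 × (8.3 − 8.7) / 8.7 = -4.60%.
i = 1.40 + 5.70 + 0.5 × (5.70 − 1.70) + 1 × (-4.60)
   = 1.40 + 5.7 + 2 − 4.6 = 4.50

4.50%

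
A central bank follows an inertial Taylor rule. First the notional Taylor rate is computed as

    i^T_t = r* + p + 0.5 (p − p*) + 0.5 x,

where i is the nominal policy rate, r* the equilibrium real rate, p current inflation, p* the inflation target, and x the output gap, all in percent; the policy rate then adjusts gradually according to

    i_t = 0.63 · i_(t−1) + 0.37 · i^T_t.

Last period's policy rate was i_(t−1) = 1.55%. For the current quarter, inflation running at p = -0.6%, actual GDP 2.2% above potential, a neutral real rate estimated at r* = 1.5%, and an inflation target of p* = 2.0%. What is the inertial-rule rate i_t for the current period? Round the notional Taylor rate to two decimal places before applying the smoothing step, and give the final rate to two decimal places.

Output 2.2% above potential → x = 2.2.
i^T_t = 1.5 + (-0.6) + 0.5 × (-0.6 − 2.0) + 0.5 × 2.2
   = 1.5 − 0.6 − 1.3 + 1.1 = 0.70
i_t = 0.63 × 1.55 + 0.37 × 0.70 = 0.9765 + 0.259 = 1.24

1.24%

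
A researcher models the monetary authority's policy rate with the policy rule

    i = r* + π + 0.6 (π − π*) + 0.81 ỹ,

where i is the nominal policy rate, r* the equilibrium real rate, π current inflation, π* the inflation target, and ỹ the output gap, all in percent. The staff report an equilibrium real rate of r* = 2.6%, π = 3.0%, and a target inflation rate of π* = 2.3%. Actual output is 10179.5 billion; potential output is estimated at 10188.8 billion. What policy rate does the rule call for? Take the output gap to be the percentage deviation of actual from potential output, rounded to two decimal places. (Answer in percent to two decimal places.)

5.95%

Output gap = 100 × (10179.5 − 10188.8) / 10188.8 = -0.09%.
i = 2.60 + 3.00 + 0.6 × (3.00 − 2.30) + 0.81 × (-0.09)
   = 2.60 + 3 + 0.42 − 0.0729 = 5.95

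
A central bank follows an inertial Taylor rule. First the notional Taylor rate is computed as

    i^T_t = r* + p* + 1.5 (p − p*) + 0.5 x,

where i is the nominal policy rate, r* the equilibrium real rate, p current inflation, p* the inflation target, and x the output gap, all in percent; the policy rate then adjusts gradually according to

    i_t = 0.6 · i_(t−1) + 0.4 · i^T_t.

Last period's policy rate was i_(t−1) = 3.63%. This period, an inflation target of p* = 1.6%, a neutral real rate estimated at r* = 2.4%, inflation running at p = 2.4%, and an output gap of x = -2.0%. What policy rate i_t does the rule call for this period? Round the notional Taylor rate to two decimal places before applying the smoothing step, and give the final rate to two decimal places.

3.86%

i^T_t = 2.4 + 1.6 + 1.5 × (2.4 − 1.6) + 0.5 × (-2.0)
   = 2.4 + 1.6 + 1.2 − 1 = 4.20
i_t = 0.6 × 3.63 + 0.4 × 4.20 = 2.178 + 1.68 = 3.86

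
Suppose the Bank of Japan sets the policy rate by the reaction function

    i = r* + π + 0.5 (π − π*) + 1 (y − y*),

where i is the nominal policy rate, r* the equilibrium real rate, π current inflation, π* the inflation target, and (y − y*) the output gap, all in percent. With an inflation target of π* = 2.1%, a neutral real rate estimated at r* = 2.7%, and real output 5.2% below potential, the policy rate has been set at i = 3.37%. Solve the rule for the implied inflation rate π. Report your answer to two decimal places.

Output 5.2% below potential → (y − y*) = -5.2.
Collecting π: i = r* + (1 + 0.5) π − 0.5 π* + 1 (y − y*)
1.5 π = 3.37 − 2.7 + 0.5 × 2.1 − 1 × (-5.2) = 6.92
π = 6.92 / 1.5 = 4.61

4.61%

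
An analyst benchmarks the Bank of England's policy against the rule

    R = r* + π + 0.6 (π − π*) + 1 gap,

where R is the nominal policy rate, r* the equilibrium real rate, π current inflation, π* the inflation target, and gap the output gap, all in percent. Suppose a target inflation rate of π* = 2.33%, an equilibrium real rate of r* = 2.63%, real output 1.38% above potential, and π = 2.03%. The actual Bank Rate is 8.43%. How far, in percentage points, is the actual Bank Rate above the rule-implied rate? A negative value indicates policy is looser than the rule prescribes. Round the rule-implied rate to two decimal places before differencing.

Output 1.38% above potential → gap = 1.38.
R = 2.63 + 2.03 + 0.6 × (2.03 − 2.33) + 1 × 1.38
   = 2.63 + 2.03 − 0.18 + 1.38 = 5.86
Deviation = 8.43 − 5.86 = 2.57 pp.

2.57 pp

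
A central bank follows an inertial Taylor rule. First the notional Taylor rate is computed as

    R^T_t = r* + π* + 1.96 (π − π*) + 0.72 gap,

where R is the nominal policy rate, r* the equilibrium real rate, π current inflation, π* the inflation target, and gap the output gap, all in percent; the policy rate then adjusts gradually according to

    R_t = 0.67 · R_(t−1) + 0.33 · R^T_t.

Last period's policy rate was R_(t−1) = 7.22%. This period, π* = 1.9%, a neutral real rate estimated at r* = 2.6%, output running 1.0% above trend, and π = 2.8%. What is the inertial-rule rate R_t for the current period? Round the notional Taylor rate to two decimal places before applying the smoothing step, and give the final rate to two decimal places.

Output 1.0% above potential → gap = 1.0.
R^T_t = 2.6 + 1.9 + 1.96 × (2.8 − 1.9) + 0.72 × 1.0
   = 2.6 + 1.9 + 1.764 + 0.72 = 6.98
R_t = 0.67 × 7.22 + 0.33 × 6.98 = 4.8374 + 2.3034 = 7.14

7.14%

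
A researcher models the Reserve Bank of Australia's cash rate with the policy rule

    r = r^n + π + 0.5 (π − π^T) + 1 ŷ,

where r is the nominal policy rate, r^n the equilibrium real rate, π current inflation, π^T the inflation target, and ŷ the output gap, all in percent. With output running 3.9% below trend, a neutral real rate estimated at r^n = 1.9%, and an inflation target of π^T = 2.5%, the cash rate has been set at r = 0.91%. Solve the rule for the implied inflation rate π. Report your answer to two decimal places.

2.77%

Output 3.9% below potential → ŷ = -3.9.
Collecting π: r = r^n + (1 + 0.5) π − 0.5 π^T + 1 ŷ
1.5 π = 0.91 − 1.9 + 0.5 × 2.5 − 1 × (-3.9) = 4.16
π = 4.16 / 1.5 = 2.77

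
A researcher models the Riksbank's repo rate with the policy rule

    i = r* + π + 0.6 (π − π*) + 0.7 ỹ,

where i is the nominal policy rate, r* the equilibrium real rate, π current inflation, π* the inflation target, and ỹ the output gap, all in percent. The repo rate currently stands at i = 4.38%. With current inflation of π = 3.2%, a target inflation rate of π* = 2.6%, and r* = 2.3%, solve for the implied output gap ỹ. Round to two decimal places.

0.7 ỹ = 4.38 − 2.3 − 3.2 − 0.6 × (3.2 − 2.6) = -1.48
ỹ = -1.48 / 0.7 = -2.11

-2.11%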